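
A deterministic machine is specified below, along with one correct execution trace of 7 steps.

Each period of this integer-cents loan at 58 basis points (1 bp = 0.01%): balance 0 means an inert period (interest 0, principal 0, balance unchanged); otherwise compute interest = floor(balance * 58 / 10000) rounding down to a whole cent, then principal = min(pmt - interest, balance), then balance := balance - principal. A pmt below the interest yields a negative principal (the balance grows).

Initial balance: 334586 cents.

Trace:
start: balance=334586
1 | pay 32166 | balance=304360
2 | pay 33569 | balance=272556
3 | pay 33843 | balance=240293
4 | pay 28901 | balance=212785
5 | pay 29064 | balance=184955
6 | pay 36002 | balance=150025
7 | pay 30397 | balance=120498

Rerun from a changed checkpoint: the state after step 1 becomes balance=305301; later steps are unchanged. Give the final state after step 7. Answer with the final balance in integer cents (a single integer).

121472

state after step 1 := balance=305301
2 | pay 33569 | balance=273502
3 | pay 33843 | balance=241245
4 | pay 28901 | balance=213743
5 | pay 29064 | balance=185918
6 | pay 36002 | balance=150994
7 | pay 30397 | balance=121472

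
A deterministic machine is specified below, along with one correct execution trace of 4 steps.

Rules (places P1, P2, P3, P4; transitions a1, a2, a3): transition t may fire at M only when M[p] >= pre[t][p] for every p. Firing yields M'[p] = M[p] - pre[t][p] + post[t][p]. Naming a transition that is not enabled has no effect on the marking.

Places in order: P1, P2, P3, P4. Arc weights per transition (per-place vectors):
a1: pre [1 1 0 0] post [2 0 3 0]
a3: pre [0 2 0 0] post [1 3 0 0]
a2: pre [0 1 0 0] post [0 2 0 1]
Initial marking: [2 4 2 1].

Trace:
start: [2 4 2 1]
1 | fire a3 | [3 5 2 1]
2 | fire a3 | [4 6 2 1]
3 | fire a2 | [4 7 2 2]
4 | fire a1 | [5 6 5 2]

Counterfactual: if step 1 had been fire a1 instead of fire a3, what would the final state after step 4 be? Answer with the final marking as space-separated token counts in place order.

(re-executing from step 1 with the substitution; state before step 1: [2 4 2 1])
1 | fire a1 | [3 3 5 1]
2 | fire a3 | [4 4 5 1]
3 | fire a2 | [4 5 5 2]
4 | fire a1 | [5 4 8 2]

5 4 8 2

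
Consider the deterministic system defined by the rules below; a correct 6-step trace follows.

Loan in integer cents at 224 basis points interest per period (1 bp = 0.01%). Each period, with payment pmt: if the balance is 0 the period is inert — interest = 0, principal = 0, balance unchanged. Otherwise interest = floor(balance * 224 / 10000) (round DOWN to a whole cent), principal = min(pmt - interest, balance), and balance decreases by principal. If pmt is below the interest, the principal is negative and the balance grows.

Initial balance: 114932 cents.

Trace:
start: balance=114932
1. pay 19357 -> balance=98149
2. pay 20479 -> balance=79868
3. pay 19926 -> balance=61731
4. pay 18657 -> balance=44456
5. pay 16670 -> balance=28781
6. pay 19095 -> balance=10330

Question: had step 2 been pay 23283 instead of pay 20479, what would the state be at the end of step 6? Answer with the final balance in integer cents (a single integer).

(re-executing from step 2 with the substitution; state before step 2: balance=98149)
2. pay 23283 -> balance=77064
3. pay 19926 -> balance=58864
4. pay 18657 -> balance=41525
5. pay 16670 -> balance=25785
6. pay 19095 -> balance=7267

7267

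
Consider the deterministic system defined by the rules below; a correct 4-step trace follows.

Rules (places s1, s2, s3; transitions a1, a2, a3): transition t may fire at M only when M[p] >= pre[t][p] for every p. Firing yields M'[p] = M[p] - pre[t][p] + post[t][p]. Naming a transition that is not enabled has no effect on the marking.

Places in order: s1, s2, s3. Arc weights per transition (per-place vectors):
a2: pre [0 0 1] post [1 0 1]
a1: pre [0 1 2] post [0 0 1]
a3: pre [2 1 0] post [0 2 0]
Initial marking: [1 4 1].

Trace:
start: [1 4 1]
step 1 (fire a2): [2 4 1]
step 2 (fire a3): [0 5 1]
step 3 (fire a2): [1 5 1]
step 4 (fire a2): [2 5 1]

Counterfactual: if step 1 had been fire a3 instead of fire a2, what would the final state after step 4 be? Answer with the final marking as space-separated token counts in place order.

(re-executing from step 1 with the substitution; state before step 1: [1 4 1])
step 1 (fire a3): [1 4 1]
step 2 (fire a3): [1 4 1]
step 3 (fire a2): [2 4 1]
step 4 (fire a2): [3 4 1]

3 4 1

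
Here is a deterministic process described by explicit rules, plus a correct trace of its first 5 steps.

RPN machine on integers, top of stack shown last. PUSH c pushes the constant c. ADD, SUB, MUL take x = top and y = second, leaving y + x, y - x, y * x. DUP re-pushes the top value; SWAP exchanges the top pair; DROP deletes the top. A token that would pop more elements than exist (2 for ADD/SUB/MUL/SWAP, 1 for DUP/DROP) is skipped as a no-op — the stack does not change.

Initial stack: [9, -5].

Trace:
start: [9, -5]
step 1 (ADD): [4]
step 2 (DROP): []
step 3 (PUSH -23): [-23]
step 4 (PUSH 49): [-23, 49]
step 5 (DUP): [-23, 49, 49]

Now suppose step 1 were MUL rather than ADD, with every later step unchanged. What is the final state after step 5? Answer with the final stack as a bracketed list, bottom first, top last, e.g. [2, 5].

[-23, 49, 49]

(re-executing from step 1 with the substitution; state before step 1: [9, -5])
step 1 (MUL): [-45]
step 2 (DROP): []
step 3 (PUSH -23): [-23]
step 4 (PUSH 49): [-23, 49]
step 5 (DUP): [-23, 49, 49]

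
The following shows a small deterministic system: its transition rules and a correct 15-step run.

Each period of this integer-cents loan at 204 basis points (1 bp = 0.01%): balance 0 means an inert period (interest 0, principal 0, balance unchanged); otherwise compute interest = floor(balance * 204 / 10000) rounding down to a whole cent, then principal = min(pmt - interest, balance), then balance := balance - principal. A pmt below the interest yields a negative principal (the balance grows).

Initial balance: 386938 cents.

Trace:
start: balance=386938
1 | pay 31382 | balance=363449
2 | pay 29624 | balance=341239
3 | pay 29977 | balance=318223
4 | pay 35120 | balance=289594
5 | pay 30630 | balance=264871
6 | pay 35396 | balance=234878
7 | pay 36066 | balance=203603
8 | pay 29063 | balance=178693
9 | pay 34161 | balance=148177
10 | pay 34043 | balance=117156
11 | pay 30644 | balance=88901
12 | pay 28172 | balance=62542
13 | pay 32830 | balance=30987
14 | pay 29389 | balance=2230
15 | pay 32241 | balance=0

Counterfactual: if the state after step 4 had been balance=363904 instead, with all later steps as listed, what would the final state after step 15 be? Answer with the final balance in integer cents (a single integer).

62829

state after step 4 := balance=363904
5 | pay 30630 | balance=340697
6 | pay 35396 | balance=312251
7 | pay 36066 | balance=282554
8 | pay 29063 | balance=259255
9 | pay 34161 | balance=230382
10 | pay 34043 | balance=201038
11 | pay 30644 | balance=174495
12 | pay 28172 | balance=149882
13 | pay 32830 | balance=120109
14 | pay 29389 | balance=93170
15 | pay 32241 | balance=62829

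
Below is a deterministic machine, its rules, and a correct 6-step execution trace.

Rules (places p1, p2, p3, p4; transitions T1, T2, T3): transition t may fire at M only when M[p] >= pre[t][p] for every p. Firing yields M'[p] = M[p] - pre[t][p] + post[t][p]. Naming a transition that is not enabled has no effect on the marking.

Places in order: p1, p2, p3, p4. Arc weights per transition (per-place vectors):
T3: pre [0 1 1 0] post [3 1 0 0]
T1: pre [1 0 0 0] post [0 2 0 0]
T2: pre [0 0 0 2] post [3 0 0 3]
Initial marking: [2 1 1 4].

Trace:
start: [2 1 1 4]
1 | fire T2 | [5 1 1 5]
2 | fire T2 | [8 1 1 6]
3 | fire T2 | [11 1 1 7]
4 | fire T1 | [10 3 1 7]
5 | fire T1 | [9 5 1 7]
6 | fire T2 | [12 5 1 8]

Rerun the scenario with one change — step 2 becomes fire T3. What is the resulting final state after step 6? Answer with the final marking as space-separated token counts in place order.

(re-executing from step 2 with the substitution; state before step 2: [5 1 1 5])
2 | fire T3 | [8 1 0 5]
3 | fire T2 | [11 1 0 6]
4 | fire T1 | [10 3 0 6]
5 | fire T1 | [9 5 0 6]
6 | fire T2 | [12 5 0 7]

12 5 0 7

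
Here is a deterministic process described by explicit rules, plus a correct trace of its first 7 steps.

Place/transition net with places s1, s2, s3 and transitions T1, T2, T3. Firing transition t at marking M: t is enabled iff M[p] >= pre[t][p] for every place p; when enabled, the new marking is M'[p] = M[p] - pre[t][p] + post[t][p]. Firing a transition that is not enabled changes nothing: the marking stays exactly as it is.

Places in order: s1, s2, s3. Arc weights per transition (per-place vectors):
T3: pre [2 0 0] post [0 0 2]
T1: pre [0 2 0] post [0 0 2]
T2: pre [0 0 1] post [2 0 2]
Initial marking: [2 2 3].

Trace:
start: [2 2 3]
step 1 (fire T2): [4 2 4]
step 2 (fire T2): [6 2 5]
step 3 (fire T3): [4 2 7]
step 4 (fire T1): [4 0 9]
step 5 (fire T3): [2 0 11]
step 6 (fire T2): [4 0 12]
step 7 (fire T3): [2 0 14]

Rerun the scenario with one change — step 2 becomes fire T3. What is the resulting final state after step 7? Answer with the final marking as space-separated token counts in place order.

(re-executing from step 2 with the substitution; state before step 2: [4 2 4])
step 2 (fire T3): [2 2 6]
step 3 (fire T3): [0 2 8]
step 4 (fire T1): [0 0 10]
step 5 (fire T3): [0 0 10]
step 6 (fire T2): [2 0 11]
step 7 (fire T3): [0 0 13]

0 0 13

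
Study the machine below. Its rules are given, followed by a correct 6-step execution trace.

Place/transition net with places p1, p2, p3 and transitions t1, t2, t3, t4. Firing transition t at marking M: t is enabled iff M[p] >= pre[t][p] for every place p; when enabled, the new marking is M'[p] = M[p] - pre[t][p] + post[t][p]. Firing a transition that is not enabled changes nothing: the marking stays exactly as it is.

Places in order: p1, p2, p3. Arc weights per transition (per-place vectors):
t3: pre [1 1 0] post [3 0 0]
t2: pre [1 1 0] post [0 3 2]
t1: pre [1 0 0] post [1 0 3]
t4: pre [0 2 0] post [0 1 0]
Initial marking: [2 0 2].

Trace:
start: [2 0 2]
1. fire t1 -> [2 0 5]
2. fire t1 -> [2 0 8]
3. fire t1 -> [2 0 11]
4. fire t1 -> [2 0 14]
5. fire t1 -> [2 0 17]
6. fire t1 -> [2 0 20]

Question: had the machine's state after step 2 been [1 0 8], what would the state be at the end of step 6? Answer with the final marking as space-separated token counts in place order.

1 0 20

state after step 2 := [1 0 8]
3. fire t1 -> [1 0 11]
4. fire t1 -> [1 0 14]
5. fire t1 -> [1 0 17]
6. fire t1 -> [1 0 20]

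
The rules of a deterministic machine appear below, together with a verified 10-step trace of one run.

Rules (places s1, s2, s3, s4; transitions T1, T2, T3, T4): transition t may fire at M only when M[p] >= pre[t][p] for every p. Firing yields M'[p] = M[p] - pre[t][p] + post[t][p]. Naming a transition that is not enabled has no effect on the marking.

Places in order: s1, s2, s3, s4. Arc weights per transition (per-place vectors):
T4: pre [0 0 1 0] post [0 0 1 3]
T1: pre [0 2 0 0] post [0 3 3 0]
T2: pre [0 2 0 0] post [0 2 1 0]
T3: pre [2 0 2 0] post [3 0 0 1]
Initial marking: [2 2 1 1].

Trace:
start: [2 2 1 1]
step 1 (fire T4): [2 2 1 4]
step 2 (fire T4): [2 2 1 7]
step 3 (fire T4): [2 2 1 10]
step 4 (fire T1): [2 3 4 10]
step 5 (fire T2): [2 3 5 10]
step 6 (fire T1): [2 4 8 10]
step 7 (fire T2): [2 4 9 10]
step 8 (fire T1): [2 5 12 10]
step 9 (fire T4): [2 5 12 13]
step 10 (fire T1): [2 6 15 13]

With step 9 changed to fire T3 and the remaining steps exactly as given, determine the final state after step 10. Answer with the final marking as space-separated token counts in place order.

3 6 13 11

(re-executing from step 9 with the substitution; state before step 9: [2 5 12 10])
step 9 (fire T3): [3 5 10 11]
step 10 (fire T1): [3 6 13 11]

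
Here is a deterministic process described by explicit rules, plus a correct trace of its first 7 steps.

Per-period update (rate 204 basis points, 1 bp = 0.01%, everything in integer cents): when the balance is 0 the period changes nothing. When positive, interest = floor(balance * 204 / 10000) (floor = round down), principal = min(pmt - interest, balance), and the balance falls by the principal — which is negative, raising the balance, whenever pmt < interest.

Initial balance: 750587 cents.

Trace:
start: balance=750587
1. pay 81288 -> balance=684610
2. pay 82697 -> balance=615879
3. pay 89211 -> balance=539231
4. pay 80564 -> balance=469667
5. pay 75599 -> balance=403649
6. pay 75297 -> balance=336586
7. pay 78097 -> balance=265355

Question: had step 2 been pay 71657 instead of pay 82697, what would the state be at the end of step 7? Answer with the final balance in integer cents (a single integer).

(re-executing from step 2 with the substitution; state before step 2: balance=684610)
2. pay 71657 -> balance=626919
3. pay 89211 -> balance=550497
4. pay 80564 -> balance=481163
5. pay 75599 -> balance=415379
6. pay 75297 -> balance=348555
7. pay 78097 -> balance=277568

277568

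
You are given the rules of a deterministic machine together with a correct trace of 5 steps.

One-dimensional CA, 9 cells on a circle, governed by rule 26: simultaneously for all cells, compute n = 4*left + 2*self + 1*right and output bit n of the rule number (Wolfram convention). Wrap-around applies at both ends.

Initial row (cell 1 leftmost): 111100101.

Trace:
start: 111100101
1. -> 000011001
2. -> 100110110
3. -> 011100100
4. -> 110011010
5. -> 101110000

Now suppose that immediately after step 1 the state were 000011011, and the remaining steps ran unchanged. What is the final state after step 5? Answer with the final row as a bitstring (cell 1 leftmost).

101010000

state after step 1 := 000011011
2. -> 100110010
3. -> 011101100
4. -> 110001010
5. -> 101010000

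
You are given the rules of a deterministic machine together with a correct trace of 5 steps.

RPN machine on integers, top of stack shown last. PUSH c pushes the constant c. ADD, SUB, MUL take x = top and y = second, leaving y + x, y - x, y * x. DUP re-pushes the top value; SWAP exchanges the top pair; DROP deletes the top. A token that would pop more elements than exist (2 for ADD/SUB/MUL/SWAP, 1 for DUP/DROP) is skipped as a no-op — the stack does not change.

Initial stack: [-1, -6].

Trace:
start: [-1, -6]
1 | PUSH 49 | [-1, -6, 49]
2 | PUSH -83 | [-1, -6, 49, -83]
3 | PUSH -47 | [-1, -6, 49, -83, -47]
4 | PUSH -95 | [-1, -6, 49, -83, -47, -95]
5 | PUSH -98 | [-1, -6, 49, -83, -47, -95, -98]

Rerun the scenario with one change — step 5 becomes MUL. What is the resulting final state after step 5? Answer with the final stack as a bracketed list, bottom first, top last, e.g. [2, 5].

[-1, -6, 49, -83, 4465]

(re-executing from step 5 with the substitution; state before step 5: [-1, -6, 49, -83, -47, -95])
5 | MUL | [-1, -6, 49, -83, 4465]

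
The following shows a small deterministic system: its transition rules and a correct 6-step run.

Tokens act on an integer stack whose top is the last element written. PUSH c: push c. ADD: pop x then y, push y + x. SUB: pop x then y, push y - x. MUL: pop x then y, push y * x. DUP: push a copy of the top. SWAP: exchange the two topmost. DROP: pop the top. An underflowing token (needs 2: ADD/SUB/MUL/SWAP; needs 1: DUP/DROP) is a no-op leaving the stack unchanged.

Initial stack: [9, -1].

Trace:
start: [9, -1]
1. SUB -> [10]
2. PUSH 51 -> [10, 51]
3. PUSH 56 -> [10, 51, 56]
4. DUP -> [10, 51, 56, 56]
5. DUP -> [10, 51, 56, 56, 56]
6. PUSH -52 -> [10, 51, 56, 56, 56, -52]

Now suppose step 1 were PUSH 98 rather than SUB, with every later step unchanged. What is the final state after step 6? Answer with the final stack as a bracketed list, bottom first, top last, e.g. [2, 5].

[9, -1, 98, 51, 56, 56, 56, -52]

(re-executing from step 1 with the substitution; state before step 1: [9, -1])
1. PUSH 98 -> [9, -1, 98]
2. PUSH 51 -> [9, -1, 98, 51]
3. PUSH 56 -> [9, -1, 98, 51, 56]
4. DUP -> [9, -1, 98, 51, 56, 56]
5. DUP -> [9, -1, 98, 51, 56, 56, 56]
6. PUSH -52 -> [9, -1, 98, 51, 56, 56, 56, -52]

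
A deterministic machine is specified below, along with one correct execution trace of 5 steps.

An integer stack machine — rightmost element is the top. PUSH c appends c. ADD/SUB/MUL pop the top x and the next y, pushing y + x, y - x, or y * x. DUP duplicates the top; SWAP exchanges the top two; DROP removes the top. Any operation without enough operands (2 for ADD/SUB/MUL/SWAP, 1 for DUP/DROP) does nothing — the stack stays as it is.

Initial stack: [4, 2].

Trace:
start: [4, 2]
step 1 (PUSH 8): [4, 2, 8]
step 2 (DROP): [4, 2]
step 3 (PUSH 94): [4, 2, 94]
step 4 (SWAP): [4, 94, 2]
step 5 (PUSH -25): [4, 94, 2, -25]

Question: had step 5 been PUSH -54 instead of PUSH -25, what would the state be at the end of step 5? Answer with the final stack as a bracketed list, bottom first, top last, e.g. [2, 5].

[4, 94, 2, -54]

(re-executing from step 5 with the substitution; state before step 5: [4, 94, 2])
step 5 (PUSH -54): [4, 94, 2, -54]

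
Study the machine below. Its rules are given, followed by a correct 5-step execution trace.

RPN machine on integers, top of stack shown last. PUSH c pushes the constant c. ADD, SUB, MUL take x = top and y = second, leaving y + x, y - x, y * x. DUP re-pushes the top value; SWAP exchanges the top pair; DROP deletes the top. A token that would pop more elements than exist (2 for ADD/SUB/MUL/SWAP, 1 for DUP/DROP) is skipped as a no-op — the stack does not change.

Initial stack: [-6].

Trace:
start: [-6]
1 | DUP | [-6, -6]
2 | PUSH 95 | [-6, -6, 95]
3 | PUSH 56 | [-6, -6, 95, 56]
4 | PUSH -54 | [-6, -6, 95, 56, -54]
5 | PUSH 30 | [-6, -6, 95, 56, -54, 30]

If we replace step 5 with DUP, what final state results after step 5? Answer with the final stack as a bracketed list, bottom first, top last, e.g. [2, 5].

(re-executing from step 5 with the substitution; state before step 5: [-6, -6, 95, 56, -54])
5 | DUP | [-6, -6, 95, 56, -54, -54]

[-6, -6, 95, 56, -54, -54]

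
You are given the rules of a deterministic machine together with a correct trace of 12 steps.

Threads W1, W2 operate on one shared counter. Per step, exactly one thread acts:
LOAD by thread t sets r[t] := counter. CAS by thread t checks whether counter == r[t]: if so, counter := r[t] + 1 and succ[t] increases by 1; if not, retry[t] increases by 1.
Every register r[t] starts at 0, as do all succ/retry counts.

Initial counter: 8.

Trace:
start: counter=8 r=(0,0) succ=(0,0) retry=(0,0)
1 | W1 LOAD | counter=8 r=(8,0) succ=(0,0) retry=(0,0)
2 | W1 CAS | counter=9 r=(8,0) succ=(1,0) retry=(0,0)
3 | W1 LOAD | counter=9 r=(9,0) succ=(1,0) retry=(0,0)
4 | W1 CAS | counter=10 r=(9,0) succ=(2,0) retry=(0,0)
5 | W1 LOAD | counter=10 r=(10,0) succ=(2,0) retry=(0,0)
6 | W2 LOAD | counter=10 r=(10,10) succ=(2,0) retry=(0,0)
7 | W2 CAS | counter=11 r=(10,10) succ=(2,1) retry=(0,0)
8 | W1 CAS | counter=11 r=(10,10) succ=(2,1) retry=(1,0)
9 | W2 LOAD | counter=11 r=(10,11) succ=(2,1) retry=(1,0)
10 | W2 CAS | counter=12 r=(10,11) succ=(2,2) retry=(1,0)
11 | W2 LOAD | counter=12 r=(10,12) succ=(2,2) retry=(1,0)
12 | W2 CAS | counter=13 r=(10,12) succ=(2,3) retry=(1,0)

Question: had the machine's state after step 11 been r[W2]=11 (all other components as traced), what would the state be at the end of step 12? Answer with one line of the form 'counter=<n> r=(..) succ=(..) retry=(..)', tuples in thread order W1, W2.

counter=12 r=(10,11) succ=(2,2) retry=(1,1)

state after step 11 := counter=12 r=(10,11) succ=(2,2) retry=(1,0)
12 | W2 CAS | counter=12 r=(10,11) succ=(2,2) retry=(1,1)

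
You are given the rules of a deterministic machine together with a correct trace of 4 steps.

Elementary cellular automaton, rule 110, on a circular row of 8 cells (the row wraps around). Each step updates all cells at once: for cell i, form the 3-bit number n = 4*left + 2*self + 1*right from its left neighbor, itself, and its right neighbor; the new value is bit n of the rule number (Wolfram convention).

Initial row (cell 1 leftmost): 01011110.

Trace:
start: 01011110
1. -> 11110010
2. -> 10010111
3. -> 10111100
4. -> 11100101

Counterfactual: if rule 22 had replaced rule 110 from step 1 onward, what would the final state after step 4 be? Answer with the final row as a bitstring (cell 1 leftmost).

00000000

(re-executing steps 1..4 under rule 22; state before step 1: 01011110)
1. -> 11000001
2. -> 00100010
3. -> 01110111
4. -> 00000000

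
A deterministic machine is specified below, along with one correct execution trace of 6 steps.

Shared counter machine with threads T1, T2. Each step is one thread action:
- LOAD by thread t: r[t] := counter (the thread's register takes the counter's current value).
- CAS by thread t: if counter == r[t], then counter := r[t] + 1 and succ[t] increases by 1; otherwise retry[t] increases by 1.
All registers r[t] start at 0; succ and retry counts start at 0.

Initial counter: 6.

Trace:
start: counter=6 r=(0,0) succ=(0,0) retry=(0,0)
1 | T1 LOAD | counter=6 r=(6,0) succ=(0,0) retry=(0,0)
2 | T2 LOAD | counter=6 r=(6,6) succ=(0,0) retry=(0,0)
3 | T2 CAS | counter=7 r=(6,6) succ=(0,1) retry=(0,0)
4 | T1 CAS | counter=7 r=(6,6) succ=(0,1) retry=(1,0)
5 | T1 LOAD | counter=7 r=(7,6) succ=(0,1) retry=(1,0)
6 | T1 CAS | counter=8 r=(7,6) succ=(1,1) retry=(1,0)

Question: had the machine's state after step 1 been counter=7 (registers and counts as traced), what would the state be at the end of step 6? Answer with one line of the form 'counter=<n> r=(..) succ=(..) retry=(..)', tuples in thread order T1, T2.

state after step 1 := counter=7 r=(6,0) succ=(0,0) retry=(0,0)
2 | T2 LOAD | counter=7 r=(6,7) succ=(0,0) retry=(0,0)
3 | T2 CAS | counter=8 r=(6,7) succ=(0,1) retry=(0,0)
4 | T1 CAS | counter=8 r=(6,7) succ=(0,1) retry=(1,0)
5 | T1 LOAD | counter=8 r=(8,7) succ=(0,1) retry=(1,0)
6 | T1 CAS | counter=9 r=(8,7) succ=(1,1) retry=(1,0)

counter=9 r=(8,7) succ=(1,1) retry=(1,0)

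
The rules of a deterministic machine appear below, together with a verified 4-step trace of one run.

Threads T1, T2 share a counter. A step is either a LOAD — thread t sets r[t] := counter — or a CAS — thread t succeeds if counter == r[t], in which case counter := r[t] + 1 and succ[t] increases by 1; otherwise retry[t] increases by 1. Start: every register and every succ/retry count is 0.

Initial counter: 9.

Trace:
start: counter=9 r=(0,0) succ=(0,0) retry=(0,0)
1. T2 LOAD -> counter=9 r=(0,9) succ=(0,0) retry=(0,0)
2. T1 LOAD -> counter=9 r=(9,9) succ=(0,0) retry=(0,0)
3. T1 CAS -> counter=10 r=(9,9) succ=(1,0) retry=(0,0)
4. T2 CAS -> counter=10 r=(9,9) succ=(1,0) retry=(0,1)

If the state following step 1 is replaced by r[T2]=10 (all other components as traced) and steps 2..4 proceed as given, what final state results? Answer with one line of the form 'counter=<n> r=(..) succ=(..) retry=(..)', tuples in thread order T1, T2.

counter=11 r=(9,10) succ=(1,1) retry=(0,0)

state after step 1 := counter=9 r=(0,10) succ=(0,0) retry=(0,0)
2. T1 LOAD -> counter=9 r=(9,10) succ=(0,0) retry=(0,0)
3. T1 CAS -> counter=10 r=(9,10) succ=(1,0) retry=(0,0)
4. T2 CAS -> counter=11 r=(9,10) succ=(1,1) retry=(0,0)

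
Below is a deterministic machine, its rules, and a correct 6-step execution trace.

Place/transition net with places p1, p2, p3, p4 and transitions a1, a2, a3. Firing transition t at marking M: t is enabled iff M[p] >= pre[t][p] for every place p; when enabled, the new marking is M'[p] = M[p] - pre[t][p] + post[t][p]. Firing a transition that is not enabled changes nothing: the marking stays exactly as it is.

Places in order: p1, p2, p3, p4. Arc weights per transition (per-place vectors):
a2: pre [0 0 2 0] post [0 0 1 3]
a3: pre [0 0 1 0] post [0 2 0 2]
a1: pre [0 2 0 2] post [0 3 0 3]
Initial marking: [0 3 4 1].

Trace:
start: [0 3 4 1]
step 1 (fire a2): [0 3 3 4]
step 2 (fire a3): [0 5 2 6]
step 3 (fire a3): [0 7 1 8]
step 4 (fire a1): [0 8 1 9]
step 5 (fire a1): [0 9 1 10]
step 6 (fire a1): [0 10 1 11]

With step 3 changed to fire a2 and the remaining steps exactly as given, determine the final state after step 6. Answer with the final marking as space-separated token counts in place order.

(re-executing from step 3 with the substitution; state before step 3: [0 5 2 6])
step 3 (fire a2): [0 5 1 9]
step 4 (fire a1): [0 6 1 10]
step 5 (fire a1): [0 7 1 11]
step 6 (fire a1): [0 8 1 12]

0 8 1 12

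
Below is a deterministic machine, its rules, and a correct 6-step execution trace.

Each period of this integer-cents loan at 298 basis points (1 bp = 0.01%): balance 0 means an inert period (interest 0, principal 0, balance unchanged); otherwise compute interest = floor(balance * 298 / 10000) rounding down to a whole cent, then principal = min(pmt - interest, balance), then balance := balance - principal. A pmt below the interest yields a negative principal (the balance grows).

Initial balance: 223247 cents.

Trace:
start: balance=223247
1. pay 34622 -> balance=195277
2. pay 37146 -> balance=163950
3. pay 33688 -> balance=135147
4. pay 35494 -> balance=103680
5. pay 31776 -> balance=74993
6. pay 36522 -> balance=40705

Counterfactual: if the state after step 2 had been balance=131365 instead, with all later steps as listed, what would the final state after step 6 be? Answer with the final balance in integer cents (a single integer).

4059

state after step 2 := balance=131365
3. pay 33688 -> balance=101591
4. pay 35494 -> balance=69124
5. pay 31776 -> balance=39407
6. pay 36522 -> balance=4059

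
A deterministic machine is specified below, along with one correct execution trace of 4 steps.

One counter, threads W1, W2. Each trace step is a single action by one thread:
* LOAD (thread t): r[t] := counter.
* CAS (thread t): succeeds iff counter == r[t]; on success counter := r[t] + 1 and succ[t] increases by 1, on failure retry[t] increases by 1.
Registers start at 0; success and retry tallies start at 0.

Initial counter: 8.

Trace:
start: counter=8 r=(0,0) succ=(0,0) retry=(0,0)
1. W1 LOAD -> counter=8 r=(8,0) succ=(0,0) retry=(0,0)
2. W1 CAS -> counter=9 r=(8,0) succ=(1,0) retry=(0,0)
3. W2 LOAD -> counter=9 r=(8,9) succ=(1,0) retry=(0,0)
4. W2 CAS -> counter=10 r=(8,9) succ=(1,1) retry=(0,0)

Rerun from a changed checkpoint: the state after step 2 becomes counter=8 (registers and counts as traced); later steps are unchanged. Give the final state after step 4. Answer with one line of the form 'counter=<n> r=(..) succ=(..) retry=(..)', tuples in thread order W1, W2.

state after step 2 := counter=8 r=(8,0) succ=(1,0) retry=(0,0)
3. W2 LOAD -> counter=8 r=(8,8) succ=(1,0) retry=(0,0)
4. W2 CAS -> counter=9 r=(8,8) succ=(1,1) retry=(0,0)

counter=9 r=(8,8) succ=(1,1) retry=(0,0)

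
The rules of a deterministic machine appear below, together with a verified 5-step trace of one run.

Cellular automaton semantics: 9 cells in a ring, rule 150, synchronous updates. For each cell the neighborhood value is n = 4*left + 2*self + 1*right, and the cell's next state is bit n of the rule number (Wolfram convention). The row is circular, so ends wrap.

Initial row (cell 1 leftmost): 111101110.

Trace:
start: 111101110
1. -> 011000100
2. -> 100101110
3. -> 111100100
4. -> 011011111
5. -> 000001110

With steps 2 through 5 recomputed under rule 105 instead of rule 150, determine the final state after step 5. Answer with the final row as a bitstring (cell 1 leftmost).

000001110

(re-executing steps 2..5 under rule 105; state before step 2: 011000100)
2. -> 011010001
3. -> 111100100
4. -> 100100000
5. -> 000001110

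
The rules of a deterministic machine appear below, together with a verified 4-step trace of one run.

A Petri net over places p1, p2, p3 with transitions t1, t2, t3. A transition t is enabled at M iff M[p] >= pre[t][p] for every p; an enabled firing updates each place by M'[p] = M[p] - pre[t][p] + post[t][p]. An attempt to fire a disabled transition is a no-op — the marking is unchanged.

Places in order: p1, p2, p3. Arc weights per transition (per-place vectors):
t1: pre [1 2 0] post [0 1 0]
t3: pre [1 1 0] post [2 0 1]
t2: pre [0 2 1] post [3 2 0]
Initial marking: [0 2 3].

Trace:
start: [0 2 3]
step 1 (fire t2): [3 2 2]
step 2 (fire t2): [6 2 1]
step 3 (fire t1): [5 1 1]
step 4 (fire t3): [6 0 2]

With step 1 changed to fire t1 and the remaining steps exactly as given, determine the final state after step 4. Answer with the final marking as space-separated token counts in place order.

(re-executing from step 1 with the substitution; state before step 1: [0 2 3])
step 1 (fire t1): [0 2 3]
step 2 (fire t2): [3 2 2]
step 3 (fire t1): [2 1 2]
step 4 (fire t3): [3 0 3]

3 0 3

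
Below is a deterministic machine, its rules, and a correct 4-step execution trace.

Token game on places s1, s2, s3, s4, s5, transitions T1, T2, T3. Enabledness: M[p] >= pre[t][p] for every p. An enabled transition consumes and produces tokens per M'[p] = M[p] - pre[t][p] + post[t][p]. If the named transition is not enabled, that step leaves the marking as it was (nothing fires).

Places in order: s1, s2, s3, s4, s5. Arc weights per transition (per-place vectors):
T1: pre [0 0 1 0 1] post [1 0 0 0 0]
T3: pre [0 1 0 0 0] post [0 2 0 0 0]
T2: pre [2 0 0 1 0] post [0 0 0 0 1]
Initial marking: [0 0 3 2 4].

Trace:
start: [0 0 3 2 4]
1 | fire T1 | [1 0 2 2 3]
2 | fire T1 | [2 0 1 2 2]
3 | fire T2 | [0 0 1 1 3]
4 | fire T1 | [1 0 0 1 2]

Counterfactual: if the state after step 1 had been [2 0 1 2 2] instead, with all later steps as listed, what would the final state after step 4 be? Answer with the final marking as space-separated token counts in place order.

1 0 0 1 2

state after step 1 := [2 0 1 2 2]
2 | fire T1 | [3 0 0 2 1]
3 | fire T2 | [1 0 0 1 2]
4 | fire T1 | [1 0 0 1 2]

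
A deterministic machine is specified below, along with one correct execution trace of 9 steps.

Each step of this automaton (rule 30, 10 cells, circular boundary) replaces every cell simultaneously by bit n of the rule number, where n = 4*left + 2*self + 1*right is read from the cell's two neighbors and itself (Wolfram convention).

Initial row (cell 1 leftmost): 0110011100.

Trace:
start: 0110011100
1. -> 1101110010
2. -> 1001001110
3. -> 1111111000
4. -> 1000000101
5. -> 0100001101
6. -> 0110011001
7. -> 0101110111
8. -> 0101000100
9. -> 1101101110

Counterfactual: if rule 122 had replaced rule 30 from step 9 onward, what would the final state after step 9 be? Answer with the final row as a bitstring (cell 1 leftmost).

(re-executing step 9 under rule 122; state before step 9: 0101000100)
9. -> 1010101010

1010101010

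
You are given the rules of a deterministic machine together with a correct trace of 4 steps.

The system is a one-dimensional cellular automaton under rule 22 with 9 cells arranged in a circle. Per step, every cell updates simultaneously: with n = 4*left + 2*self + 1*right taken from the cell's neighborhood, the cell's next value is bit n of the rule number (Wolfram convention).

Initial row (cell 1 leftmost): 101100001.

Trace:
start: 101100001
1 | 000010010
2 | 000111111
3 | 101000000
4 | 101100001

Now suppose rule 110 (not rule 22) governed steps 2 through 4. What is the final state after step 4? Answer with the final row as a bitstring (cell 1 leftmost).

(re-executing steps 2..4 under rule 110; state before step 2: 000010010)
2 | 000110110
3 | 001111110
4 | 011000010

011000010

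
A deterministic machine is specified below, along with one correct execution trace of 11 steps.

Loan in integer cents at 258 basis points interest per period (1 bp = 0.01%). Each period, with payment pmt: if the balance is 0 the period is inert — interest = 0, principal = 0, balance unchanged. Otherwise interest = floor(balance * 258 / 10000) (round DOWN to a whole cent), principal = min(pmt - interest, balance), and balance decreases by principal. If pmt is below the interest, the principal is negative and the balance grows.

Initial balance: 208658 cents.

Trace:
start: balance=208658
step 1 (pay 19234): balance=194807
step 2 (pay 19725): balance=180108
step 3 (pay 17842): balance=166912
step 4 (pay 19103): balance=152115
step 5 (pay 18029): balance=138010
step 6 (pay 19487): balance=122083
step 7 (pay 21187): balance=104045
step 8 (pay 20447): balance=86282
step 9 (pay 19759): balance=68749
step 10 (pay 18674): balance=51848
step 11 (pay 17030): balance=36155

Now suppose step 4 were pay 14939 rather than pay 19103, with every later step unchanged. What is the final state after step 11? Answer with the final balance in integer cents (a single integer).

(re-executing from step 4 with the substitution; state before step 4: balance=166912)
step 4 (pay 14939): balance=156279
step 5 (pay 18029): balance=142281
step 6 (pay 19487): balance=126464
step 7 (pay 21187): balance=108539
step 8 (pay 20447): balance=90892
step 9 (pay 19759): balance=73478
step 10 (pay 18674): balance=56699
step 11 (pay 17030): balance=41131

41131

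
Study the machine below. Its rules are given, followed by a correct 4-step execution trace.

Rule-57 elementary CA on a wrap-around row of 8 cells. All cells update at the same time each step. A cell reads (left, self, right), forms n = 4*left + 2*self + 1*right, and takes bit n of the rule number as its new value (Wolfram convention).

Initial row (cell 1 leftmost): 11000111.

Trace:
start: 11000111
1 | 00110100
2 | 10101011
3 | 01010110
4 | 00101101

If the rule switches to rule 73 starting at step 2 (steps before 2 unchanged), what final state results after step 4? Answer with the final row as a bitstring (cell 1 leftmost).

10110001

(re-executing steps 2..4 under rule 73; state before step 2: 00110100)
2 | 10110001
3 | 10110101
4 | 10110001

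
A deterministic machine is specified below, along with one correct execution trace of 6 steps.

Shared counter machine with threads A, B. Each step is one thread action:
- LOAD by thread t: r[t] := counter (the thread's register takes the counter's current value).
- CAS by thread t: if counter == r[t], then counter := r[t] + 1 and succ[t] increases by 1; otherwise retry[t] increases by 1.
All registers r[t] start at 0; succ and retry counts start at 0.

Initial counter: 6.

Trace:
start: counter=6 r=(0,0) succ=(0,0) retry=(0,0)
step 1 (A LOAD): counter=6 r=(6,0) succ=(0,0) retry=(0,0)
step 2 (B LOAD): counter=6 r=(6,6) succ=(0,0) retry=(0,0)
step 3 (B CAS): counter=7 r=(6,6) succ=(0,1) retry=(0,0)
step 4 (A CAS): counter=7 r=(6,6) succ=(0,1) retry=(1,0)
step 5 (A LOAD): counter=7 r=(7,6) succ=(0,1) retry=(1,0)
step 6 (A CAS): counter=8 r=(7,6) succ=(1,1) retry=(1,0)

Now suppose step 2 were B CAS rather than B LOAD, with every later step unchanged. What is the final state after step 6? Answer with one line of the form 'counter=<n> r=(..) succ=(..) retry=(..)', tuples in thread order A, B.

counter=8 r=(7,0) succ=(2,0) retry=(0,2)

(re-executing from step 2 with the substitution; state before step 2: counter=6 r=(6,0) succ=(0,0) retry=(0,0))
step 2 (B CAS): counter=6 r=(6,0) succ=(0,0) retry=(0,1)
step 3 (B CAS): counter=6 r=(6,0) succ=(0,0) retry=(0,2)
step 4 (A CAS): counter=7 r=(6,0) succ=(1,0) retry=(0,2)
step 5 (A LOAD): counter=7 r=(7,0) succ=(1,0) retry=(0,2)
step 6 (A CAS): counter=8 r=(7,0) succ=(2,0) retry=(0,2)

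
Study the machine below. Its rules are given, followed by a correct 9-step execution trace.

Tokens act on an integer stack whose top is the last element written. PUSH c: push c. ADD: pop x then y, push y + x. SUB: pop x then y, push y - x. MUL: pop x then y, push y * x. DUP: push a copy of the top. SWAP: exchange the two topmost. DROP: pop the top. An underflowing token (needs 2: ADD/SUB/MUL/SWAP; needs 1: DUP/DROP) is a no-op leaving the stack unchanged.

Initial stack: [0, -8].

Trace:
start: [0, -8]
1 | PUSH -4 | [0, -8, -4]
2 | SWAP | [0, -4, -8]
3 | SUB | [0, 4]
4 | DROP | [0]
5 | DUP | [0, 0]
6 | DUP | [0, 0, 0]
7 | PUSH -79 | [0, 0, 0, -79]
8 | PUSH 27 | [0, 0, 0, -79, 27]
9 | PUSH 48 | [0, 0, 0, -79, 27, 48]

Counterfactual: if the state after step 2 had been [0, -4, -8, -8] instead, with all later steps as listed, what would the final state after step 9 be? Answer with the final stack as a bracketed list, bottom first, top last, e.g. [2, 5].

state after step 2 := [0, -4, -8, -8]
3 | SUB | [0, -4, 0]
4 | DROP | [0, -4]
5 | DUP | [0, -4, -4]
6 | DUP | [0, -4, -4, -4]
7 | PUSH -79 | [0, -4, -4, -4, -79]
8 | PUSH 27 | [0, -4, -4, -4, -79, 27]
9 | PUSH 48 | [0, -4, -4, -4, -79, 27, 48]

[0, -4, -4, -4, -79, 27, 48]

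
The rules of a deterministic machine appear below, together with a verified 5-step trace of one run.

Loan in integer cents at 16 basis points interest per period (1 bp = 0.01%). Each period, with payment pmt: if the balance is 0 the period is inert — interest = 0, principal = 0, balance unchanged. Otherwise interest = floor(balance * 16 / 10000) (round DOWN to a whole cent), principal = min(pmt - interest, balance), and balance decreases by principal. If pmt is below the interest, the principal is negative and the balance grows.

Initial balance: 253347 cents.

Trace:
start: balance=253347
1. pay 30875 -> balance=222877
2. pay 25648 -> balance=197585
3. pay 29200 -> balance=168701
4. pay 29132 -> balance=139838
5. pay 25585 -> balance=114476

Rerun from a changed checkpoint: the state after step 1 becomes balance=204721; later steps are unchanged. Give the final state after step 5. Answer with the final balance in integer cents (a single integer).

state after step 1 := balance=204721
2. pay 25648 -> balance=179400
3. pay 29200 -> balance=150487
4. pay 29132 -> balance=121595
5. pay 25585 -> balance=96204

96204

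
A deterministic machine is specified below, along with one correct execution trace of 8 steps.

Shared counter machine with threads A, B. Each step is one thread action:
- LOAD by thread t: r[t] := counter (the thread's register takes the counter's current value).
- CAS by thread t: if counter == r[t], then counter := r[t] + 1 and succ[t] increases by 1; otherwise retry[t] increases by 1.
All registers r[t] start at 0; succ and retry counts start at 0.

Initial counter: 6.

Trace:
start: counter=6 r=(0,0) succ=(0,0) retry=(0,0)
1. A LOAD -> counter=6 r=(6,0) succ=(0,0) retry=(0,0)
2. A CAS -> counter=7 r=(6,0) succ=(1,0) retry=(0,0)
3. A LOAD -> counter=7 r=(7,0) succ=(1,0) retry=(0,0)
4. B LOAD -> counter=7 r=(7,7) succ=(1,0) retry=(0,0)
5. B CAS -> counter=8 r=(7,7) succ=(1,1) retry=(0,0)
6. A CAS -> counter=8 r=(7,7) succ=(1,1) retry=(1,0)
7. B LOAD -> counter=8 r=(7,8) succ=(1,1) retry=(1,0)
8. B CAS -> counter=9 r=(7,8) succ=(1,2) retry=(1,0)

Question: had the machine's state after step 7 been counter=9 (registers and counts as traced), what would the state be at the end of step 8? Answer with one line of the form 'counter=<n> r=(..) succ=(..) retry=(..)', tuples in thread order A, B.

state after step 7 := counter=9 r=(7,8) succ=(1,1) retry=(1,0)
8. B CAS -> counter=9 r=(7,8) succ=(1,1) retry=(1,1)

counter=9 r=(7,8) succ=(1,1) retry=(1,1)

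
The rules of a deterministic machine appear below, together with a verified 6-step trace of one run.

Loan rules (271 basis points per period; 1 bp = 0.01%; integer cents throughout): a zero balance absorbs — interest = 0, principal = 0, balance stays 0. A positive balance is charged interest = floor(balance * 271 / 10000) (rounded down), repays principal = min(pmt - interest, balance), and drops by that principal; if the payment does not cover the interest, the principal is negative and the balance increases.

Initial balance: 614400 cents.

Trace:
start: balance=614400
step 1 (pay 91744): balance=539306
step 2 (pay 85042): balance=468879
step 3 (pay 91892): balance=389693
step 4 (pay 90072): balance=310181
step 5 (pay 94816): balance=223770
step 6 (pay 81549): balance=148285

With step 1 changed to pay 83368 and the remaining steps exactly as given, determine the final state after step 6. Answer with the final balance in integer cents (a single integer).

157859

(re-executing from step 1 with the substitution; state before step 1: balance=614400)
step 1 (pay 83368): balance=547682
step 2 (pay 85042): balance=477482
step 3 (pay 91892): balance=398529
step 4 (pay 90072): balance=319257
step 5 (pay 94816): balance=233092
step 6 (pay 81549): balance=157859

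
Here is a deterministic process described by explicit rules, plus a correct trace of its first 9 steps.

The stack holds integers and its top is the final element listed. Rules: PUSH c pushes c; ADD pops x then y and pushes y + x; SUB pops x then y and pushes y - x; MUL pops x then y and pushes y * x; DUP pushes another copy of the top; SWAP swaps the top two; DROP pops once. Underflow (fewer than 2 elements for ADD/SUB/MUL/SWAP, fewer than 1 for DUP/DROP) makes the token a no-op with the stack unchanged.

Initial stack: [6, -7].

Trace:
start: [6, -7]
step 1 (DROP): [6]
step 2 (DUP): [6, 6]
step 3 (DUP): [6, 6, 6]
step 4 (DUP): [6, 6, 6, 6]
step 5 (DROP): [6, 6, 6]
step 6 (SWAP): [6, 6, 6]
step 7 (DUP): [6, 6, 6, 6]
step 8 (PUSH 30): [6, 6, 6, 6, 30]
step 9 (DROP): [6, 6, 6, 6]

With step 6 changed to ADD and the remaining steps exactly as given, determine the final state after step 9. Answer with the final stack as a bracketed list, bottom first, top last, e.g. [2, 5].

[6, 12, 12]

(re-executing from step 6 with the substitution; state before step 6: [6, 6, 6])
step 6 (ADD): [6, 12]
step 7 (DUP): [6, 12, 12]
step 8 (PUSH 30): [6, 12, 12, 30]
step 9 (DROP): [6, 12, 12]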